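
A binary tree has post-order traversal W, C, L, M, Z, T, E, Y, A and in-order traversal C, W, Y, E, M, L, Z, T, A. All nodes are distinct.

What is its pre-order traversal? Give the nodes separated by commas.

The last element of post-order is the root; it splits in-order into left and right subtrees.
Root A: left subtree has 8 nodes {C, W, Y, E, M, L, Z, T}, right has 0 { }.
  Root Y: left subtree has 2 nodes {C, W}, right has 5 {E, M, L, Z, T}.
    Root C: left subtree has 0 nodes { }, right has 1 {W}.
    Root E: left subtree has 0 nodes { }, right has 4 {M, L, Z, T}.
      Root T: left subtree has 3 nodes {M, L, Z}, right has 0 { }.
        Root Z: left subtree has 2 nodes {M, L}, right has 0 { }.
          Root M: left subtree has 0 nodes { }, right has 1 {L}.

A, Y, C, W, E, T, Z, M, L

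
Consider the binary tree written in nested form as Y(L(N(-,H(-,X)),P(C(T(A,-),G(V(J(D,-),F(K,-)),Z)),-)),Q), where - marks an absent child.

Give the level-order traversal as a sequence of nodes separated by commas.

Y, L, Q, N, P, H, C, X, T, G, A, V, Z, J, F, D, K

Level-order visits nodes level by level from the root, left to right within each level.
Level 0: Y
Level 1: L, Q
Level 2: N, P
Level 3: H, C
Level 4: X, T, G
Level 5: A, V, Z
Level 6: J, F
Level 7: D, K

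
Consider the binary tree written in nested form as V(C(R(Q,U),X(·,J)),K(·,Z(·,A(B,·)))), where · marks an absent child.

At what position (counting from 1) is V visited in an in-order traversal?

7

In-order visits the left subtree, then the node, then the right subtree.
At V: go left to C.
  At C: go left to R.
    At R: go left to Q.
      Q is a leaf — visit Q.
    Visit R.
    At R: go right to U.
      U is a leaf — visit U.
  Visit C.
  At C: go right to X.
    At X: no left child.
    Visit X.
    At X: go right to J.
      J is a leaf — visit J.
Visit V.
At V: go right to K.
  At K: no left child.
  Visit K.
  At K: go right to Z.
    At Z: no left child.
    Visit Z.
    At Z: go right to A.
      At A: go left to B.
        B is a leaf — visit B.
      Visit A.
      At A: no right child.
Full in-order sequence: Q, R, U, C, X, J, V, K, Z, B, A.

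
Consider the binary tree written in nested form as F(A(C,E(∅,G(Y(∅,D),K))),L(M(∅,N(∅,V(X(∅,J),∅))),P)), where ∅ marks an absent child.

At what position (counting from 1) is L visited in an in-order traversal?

In-order visits the left subtree, then the node, then the right subtree.
At F: go left to A.
  At A: go left to C.
    C is a leaf — visit C.
  Visit A.
  At A: go right to E.
    At E: no left child.
    Visit E.
    At E: go right to G.
      At G: go left to Y.
        At Y: no left child.
        Visit Y.
        At Y: go right to D.
          D is a leaf — visit D.
      Visit G.
      At G: go right to K.
        K is a leaf — visit K.
Visit F.
At F: go right to L.
  At L: go left to M.
    At M: no left child.
    Visit M.
    At M: go right to N.
      At N: no left child.
      Visit N.
      At N: go right to V.
        At V: go left to X.
          At X: no left child.
          Visit X.
          At X: go right to J.
            J is a leaf — visit J.
        Visit V.
        At V: no right child.
  Visit L.
  At L: go right to P.
    P is a leaf — visit P.
Full in-order sequence: C, A, E, Y, D, G, K, F, M, N, X, J, V, L, P.

14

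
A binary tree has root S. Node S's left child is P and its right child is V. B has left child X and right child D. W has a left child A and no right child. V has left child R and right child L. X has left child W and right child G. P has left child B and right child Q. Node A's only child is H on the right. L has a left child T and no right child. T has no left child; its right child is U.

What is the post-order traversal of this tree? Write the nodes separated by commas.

Post-order visits the left subtree, then the right subtree, then the node.
At S: go left to P.
  At P: go left to B.
    At B: go left to X.
      At X: go left to W.
        At W: go left to A.
          At A: no left child.
          At A: go right to H.
            H is a leaf — visit H.
          Visit A.
        At W: no right child.
        Visit W.
      At X: go right to G.
        G is a leaf — visit G.
      Visit X.
    At B: go right to D.
      D is a leaf — visit D.
    Visit B.
  At P: go right to Q.
    Q is a leaf — visit Q.
  Visit P.
At S: go right to V.
  At V: go left to R.
    R is a leaf — visit R.
  At V: go right to L.
    At L: go left to T.
      At T: no left child.
      At T: go right to U.
        U is a leaf — visit U.
      Visit T.
    At L: no right child.
    Visit L.
  Visit V.
Visit S.

H, A, W, G, X, D, B, Q, P, R, U, T, L, V, S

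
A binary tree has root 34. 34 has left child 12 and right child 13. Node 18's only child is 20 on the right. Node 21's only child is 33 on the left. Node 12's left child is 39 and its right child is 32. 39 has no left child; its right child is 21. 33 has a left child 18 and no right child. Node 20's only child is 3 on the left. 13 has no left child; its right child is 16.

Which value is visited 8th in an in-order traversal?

32

In-order visits the left subtree, then the node, then the right subtree.
At 34: go left to 12.
  At 12: go left to 39.
    At 39: no left child.
    Visit 39.
    At 39: go right to 21.
      At 21: go left to 33.
        At 33: go left to 18.
          At 18: no left child.
          Visit 18.
          At 18: go right to 20.
            At 20: go left to 3.
              3 is a leaf — visit 3.
            Visit 20.
            At 20: no right child.
        Visit 33.
        At 33: no right child.
      Visit 21.
      At 21: no right child.
  Visit 12.
  At 12: go right to 32.
    32 is a leaf — visit 32.
Visit 34.
At 34: go right to 13.
  At 13: no left child.
  Visit 13.
  At 13: go right to 16.
    16 is a leaf — visit 16.
Full in-order sequence: 39, 18, 3, 20, 33, 21, 12, 32, 34, 13, 16.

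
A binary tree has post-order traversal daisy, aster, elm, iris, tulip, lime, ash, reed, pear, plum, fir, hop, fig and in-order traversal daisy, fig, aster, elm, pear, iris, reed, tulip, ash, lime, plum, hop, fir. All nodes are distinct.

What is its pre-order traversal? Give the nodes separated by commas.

fig, daisy, hop, plum, pear, elm, aster, reed, iris, ash, tulip, lime, fir

The last element of post-order is the root; it splits in-order into left and right subtrees.
Root fig: left subtree has 1 node {daisy}, right has 11 {aster, elm, pear, iris, reed, tulip, ash, lime, plum, hop, fir}.
  Root hop: left subtree has 9 nodes {aster, elm, pear, iris, reed, tulip, ash, lime, plum}, right has 1 {fir}.
    Root plum: left subtree has 8 nodes {aster, elm, pear, iris, reed, tulip, ash, lime}, right has 0 { }.
      Root pear: left subtree has 2 nodes {aster, elm}, right has 5 {iris, reed, tulip, ash, lime}.
        Root elm: left subtree has 1 node {aster}, right has 0 { }.
        Root reed: left subtree has 1 node {iris}, right has 3 {tulip, ash, lime}.
          Root ash: left subtree has 1 node {tulip}, right has 1 {lime}.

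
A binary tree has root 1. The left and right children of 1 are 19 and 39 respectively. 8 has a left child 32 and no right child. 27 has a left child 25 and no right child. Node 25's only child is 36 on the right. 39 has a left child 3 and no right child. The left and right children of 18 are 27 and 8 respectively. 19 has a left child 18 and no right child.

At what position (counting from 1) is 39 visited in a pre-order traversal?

9

Pre-order visits the node, then its left subtree, then its right subtree.
Visit 1.
At 1: go left to 19.
  Visit 19.
  At 19: go left to 18.
    Visit 18.
    At 18: go left to 27.
      Visit 27.
      At 27: go left to 25.
        Visit 25.
        At 25: no left child.
        At 25: go right to 36.
          36 is a leaf — visit 36.
      At 27: no right child.
    At 18: go right to 8.
      Visit 8.
      At 8: go left to 32.
        32 is a leaf — visit 32.
      At 8: no right child.
  At 19: no right child.
At 1: go right to 39.
  Visit 39.
  At 39: go left to 3.
    3 is a leaf — visit 3.
  At 39: no right child.
Full pre-order sequence: 1, 19, 18, 27, 25, 36, 8, 32, 39, 3.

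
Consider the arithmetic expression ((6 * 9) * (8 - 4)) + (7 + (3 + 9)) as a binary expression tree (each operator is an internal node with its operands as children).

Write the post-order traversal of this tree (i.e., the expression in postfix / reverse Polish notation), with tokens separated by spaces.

Post-order on an expression tree gives postfix notation: for each operator, emit left operand, right operand, then the operator.

6 9 * 8 4 - * 7 3 9 + + +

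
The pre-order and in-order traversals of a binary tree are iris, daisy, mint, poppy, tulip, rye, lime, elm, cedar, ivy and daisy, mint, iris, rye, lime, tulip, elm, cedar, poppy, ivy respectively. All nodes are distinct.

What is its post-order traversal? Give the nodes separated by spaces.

mint daisy lime rye cedar elm tulip ivy poppy iris

The first element of pre-order is the root; it splits in-order into left and right subtrees.
Root iris: left subtree has 2 nodes {daisy, mint}, right has 7 {rye, lime, tulip, elm, cedar, poppy, ivy}.
  Root daisy: left subtree has 0 nodes { }, right has 1 {mint}.
  Root poppy: left subtree has 5 nodes {rye, lime, tulip, elm, cedar}, right has 1 {ivy}.
    Root tulip: left subtree has 2 nodes {rye, lime}, right has 2 {elm, cedar}.
      Root rye: left subtree has 0 nodes { }, right has 1 {lime}.
      Root elm: left subtree has 0 nodes { }, right has 1 {cedar}.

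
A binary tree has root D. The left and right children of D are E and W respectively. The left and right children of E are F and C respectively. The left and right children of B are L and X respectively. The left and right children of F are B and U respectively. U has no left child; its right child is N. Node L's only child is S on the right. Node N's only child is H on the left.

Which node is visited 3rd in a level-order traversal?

Level-order visits nodes level by level from the root, left to right within each level.
Level 0: D
Level 1: E, W
Level 2: F, C
Level 3: B, U
Level 4: L, X, N
Level 5: S, H
Full level-order sequence: D, E, W, F, C, B, U, L, X, N, S, H.

W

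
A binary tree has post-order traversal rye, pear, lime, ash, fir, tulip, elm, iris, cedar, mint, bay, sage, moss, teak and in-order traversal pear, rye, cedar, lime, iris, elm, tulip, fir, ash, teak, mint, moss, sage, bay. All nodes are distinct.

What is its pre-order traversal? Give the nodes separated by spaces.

teak cedar pear rye iris lime elm tulip fir ash moss mint sage bay

The last element of post-order is the root; it splits in-order into left and right subtrees.
Root teak: left subtree has 9 nodes {pear, rye, cedar, lime, iris, elm, tulip, fir, ash}, right has 4 {mint, moss, sage, bay}.
  Root cedar: left subtree has 2 nodes {pear, rye}, right has 6 {lime, iris, elm, tulip, fir, ash}.
    Root pear: left subtree has 0 nodes { }, right has 1 {rye}.
    Root iris: left subtree has 1 node {lime}, right has 4 {elm, tulip, fir, ash}.
      Root elm: left subtree has 0 nodes { }, right has 3 {tulip, fir, ash}.
        Root tulip: left subtree has 0 nodes { }, right has 2 {fir, ash}.
          Root fir: left subtree has 0 nodes { }, right has 1 {ash}.
  Root moss: left subtree has 1 node {mint}, right has 2 {sage, bay}.
    Root sage: left subtree has 0 nodes { }, right has 1 {bay}.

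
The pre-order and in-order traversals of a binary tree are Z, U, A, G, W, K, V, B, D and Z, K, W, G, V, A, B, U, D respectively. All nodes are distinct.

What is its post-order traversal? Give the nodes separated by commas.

K, W, V, G, B, A, D, U, Z

The first element of pre-order is the root; it splits in-order into left and right subtrees.
Root Z: left subtree has 0 nodes { }, right has 8 {K, W, G, V, A, B, U, D}.
  Root U: left subtree has 6 nodes {K, W, G, V, A, B}, right has 1 {D}.
    Root A: left subtree has 4 nodes {K, W, G, V}, right has 1 {B}.
      Root G: left subtree has 2 nodes {K, W}, right has 1 {V}.
        Root W: left subtree has 1 node {K}, right has 0 { }.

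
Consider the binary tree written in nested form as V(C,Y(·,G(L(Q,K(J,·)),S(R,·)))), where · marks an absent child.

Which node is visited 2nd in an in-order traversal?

In-order visits the left subtree, then the node, then the right subtree.
At V: go left to C.
  C is a leaf — visit C.
Visit V.
At V: go right to Y.
  At Y: no left child.
  Visit Y.
  At Y: go right to G.
    At G: go left to L.
      At L: go left to Q.
        Q is a leaf — visit Q.
      Visit L.
      At L: go right to K.
        At K: go left to J.
          J is a leaf — visit J.
        Visit K.
        At K: no right child.
    Visit G.
    At G: go right to S.
      At S: go left to R.
        R is a leaf — visit R.
      Visit S.
      At S: no right child.
Full in-order sequence: C, V, Y, Q, L, J, K, G, R, S.

V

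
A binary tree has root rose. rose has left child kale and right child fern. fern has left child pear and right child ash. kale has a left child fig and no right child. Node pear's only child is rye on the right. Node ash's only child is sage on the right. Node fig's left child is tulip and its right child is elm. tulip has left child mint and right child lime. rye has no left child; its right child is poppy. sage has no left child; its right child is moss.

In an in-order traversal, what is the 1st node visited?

In-order visits the left subtree, then the node, then the right subtree.
At rose: go left to kale.
  At kale: go left to fig.
    At fig: go left to tulip.
      At tulip: go left to mint.
        mint is a leaf — visit mint.
      Visit tulip.
      At tulip: go right to lime.
        lime is a leaf — visit lime.
    Visit fig.
    At fig: go right to elm.
      elm is a leaf — visit elm.
  Visit kale.
  At kale: no right child.
Visit rose.
At rose: go right to fern.
  At fern: go left to pear.
    At pear: no left child.
    Visit pear.
    At pear: go right to rye.
      At rye: no left child.
      Visit rye.
      At rye: go right to poppy.
        poppy is a leaf — visit poppy.
  Visit fern.
  At fern: go right to ash.
    At ash: no left child.
    Visit ash.
    At ash: go right to sage.
      At sage: no left child.
      Visit sage.
      At sage: go right to moss.
        moss is a leaf — visit moss.
Full in-order sequence: mint, tulip, lime, fig, elm, kale, rose, pear, rye, poppy, fern, ash, sage, moss.

mint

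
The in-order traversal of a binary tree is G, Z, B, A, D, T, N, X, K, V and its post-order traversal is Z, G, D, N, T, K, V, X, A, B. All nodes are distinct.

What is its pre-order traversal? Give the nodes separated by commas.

B, G, Z, A, X, T, D, N, V, K

The last element of post-order is the root; it splits in-order into left and right subtrees.
Root B: left subtree has 2 nodes {G, Z}, right has 7 {A, D, T, N, X, K, V}.
  Root G: left subtree has 0 nodes { }, right has 1 {Z}.
  Root A: left subtree has 0 nodes { }, right has 6 {D, T, N, X, K, V}.
    Root X: left subtree has 3 nodes {D, T, N}, right has 2 {K, V}.
      Root T: left subtree has 1 node {D}, right has 1 {N}.
      Root V: left subtree has 1 node {K}, right has 0 { }.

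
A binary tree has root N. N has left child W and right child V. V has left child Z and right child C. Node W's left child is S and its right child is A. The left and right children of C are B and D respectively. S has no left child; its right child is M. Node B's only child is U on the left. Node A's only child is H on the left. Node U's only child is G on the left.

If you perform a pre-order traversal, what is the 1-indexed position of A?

5

Pre-order visits the node, then its left subtree, then its right subtree.
Visit N.
At N: go left to W.
  Visit W.
  At W: go left to S.
    Visit S.
    At S: no left child.
    At S: go right to M.
      M is a leaf — visit M.
  At W: go right to A.
    Visit A.
    At A: go left to H.
      H is a leaf — visit H.
    At A: no right child.
At N: go right to V.
  Visit V.
  At V: go left to Z.
    Z is a leaf — visit Z.
  At V: go right to C.
    Visit C.
    At C: go left to B.
      Visit B.
      At B: go left to U.
        Visit U.
        At U: go left to G.
          G is a leaf — visit G.
        At U: no right child.
      At B: no right child.
    At C: go right to D.
      D is a leaf — visit D.
Full pre-order sequence: N, W, S, M, A, H, V, Z, C, B, U, G, D.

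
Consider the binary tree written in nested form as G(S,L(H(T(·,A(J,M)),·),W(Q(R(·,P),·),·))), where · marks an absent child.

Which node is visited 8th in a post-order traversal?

R

Post-order visits the left subtree, then the right subtree, then the node.
At G: go left to S.
  S is a leaf — visit S.
At G: go right to L.
  At L: go left to H.
    At H: go left to T.
      At T: no left child.
      At T: go right to A.
        At A: go left to J.
          J is a leaf — visit J.
        At A: go right to M.
          M is a leaf — visit M.
        Visit A.
      Visit T.
    At H: no right child.
    Visit H.
  At L: go right to W.
    At W: go left to Q.
      At Q: go left to R.
        At R: no left child.
        At R: go right to P.
          P is a leaf — visit P.
        Visit R.
      At Q: no right child.
      Visit Q.
    At W: no right child.
    Visit W.
  Visit L.
Visit G.
Full post-order sequence: S, J, M, A, T, H, P, R, Q, W, L, G.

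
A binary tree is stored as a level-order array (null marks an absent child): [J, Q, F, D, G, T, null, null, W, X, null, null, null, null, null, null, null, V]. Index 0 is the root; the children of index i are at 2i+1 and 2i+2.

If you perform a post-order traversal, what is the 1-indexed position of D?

3

Post-order visits the left subtree, then the right subtree, then the node.
At J: go left to Q.
  At Q: go left to D.
    At D: no left child.
    At D: go right to W.
      At W: go left to V.
        V is a leaf — visit V.
      At W: no right child.
      Visit W.
    Visit D.
  At Q: go right to G.
    At G: go left to X.
      X is a leaf — visit X.
    At G: no right child.
    Visit G.
  Visit Q.
At J: go right to F.
  At F: go left to T.
    T is a leaf — visit T.
  At F: no right child.
  Visit F.
Visit J.
Full post-order sequence: V, W, D, X, G, Q, T, F, J.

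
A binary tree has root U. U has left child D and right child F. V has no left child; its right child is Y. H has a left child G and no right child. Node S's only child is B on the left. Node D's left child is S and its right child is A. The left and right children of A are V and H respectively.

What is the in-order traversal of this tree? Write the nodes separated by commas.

In-order visits the left subtree, then the node, then the right subtree.
At U: go left to D.
  At D: go left to S.
    At S: go left to B.
      B is a leaf — visit B.
    Visit S.
    At S: no right child.
  Visit D.
  At D: go right to A.
    At A: go left to V.
      At V: no left child.
      Visit V.
      At V: go right to Y.
        Y is a leaf — visit Y.
    Visit A.
    At A: go right to H.
      At H: go left to G.
        G is a leaf — visit G.
      Visit H.
      At H: no right child.
Visit U.
At U: go right to F.
  F is a leaf — visit F.

B, S, D, V, Y, A, G, H, U, F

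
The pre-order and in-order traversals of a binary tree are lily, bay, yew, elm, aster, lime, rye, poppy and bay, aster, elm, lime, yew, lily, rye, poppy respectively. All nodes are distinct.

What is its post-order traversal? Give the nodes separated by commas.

aster, lime, elm, yew, bay, poppy, rye, lily

The first element of pre-order is the root; it splits in-order into left and right subtrees.
Root lily: left subtree has 5 nodes {bay, aster, elm, lime, yew}, right has 2 {rye, poppy}.
  Root bay: left subtree has 0 nodes { }, right has 4 {aster, elm, lime, yew}.
    Root yew: left subtree has 3 nodes {aster, elm, lime}, right has 0 { }.
      Root elm: left subtree has 1 node {aster}, right has 1 {lime}.
  Root rye: left subtree has 0 nodes { }, right has 1 {poppy}.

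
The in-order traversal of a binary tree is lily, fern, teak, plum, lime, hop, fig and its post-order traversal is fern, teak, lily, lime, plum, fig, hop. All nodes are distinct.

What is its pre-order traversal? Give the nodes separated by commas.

The last element of post-order is the root; it splits in-order into left and right subtrees.
Root hop: left subtree has 5 nodes {lily, fern, teak, plum, lime}, right has 1 {fig}.
  Root plum: left subtree has 3 nodes {lily, fern, teak}, right has 1 {lime}.
    Root lily: left subtree has 0 nodes { }, right has 2 {fern, teak}.
      Root teak: left subtree has 1 node {fern}, right has 0 { }.

hop, plum, lily, teak, fern, lime, fig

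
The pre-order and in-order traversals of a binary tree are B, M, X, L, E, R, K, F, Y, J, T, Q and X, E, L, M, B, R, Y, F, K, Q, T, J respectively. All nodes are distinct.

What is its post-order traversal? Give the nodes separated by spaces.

E L X M Y F Q T J K R B

The first element of pre-order is the root; it splits in-order into left and right subtrees.
Root B: left subtree has 4 nodes {X, E, L, M}, right has 7 {R, Y, F, K, Q, T, J}.
  Root M: left subtree has 3 nodes {X, E, L}, right has 0 { }.
    Root X: left subtree has 0 nodes { }, right has 2 {E, L}.
      Root L: left subtree has 1 node {E}, right has 0 { }.
  Root R: left subtree has 0 nodes { }, right has 6 {Y, F, K, Q, T, J}.
    Root K: left subtree has 2 nodes {Y, F}, right has 3 {Q, T, J}.
      Root F: left subtree has 1 node {Y}, right has 0 { }.
      Root J: left subtree has 2 nodes {Q, T}, right has 0 { }.
        Root T: left subtree has 1 node {Q}, right has 0 { }.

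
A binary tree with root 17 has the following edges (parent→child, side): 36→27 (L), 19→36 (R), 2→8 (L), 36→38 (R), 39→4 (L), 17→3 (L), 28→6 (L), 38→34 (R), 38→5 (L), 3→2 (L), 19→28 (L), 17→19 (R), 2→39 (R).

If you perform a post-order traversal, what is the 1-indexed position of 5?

9

Post-order visits the left subtree, then the right subtree, then the node.
At 17: go left to 3.
  At 3: go left to 2.
    At 2: go left to 8.
      8 is a leaf — visit 8.
    At 2: go right to 39.
      At 39: go left to 4.
        4 is a leaf — visit 4.
      At 39: no right child.
      Visit 39.
    Visit 2.
  At 3: no right child.
  Visit 3.
At 17: go right to 19.
  At 19: go left to 28.
    At 28: go left to 6.
      6 is a leaf — visit 6.
    At 28: no right child.
    Visit 28.
  At 19: go right to 36.
    At 36: go left to 27.
      27 is a leaf — visit 27.
    At 36: go right to 38.
      At 38: go left to 5.
        5 is a leaf — visit 5.
      At 38: go right to 34.
        34 is a leaf — visit 34.
      Visit 38.
    Visit 36.
  Visit 19.
Visit 17.
Full post-order sequence: 8, 4, 39, 2, 3, 6, 28, 27, 5, 34, 38, 36, 19, 17.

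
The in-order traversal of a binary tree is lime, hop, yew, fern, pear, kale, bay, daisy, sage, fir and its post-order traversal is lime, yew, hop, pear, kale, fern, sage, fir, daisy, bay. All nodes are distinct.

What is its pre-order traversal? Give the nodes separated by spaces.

The last element of post-order is the root; it splits in-order into left and right subtrees.
Root bay: left subtree has 6 nodes {lime, hop, yew, fern, pear, kale}, right has 3 {daisy, sage, fir}.
  Root fern: left subtree has 3 nodes {lime, hop, yew}, right has 2 {pear, kale}.
    Root hop: left subtree has 1 node {lime}, right has 1 {yew}.
    Root kale: left subtree has 1 node {pear}, right has 0 { }.
  Root daisy: left subtree has 0 nodes { }, right has 2 {sage, fir}.
    Root fir: left subtree has 1 node {sage}, right has 0 { }.

bay fern hop lime yew kale pear daisy fir sage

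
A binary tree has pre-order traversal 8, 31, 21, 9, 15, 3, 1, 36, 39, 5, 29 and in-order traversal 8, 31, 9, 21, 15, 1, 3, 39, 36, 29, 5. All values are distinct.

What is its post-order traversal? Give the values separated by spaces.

The first element of pre-order is the root; it splits in-order into left and right subtrees.
Root 8: left subtree has 0 nodes { }, right has 10 {31, 9, 21, 15, 1, 3, 39, 36, 29, 5}.
  Root 31: left subtree has 0 nodes { }, right has 9 {9, 21, 15, 1, 3, 39, 36, 29, 5}.
    Root 21: left subtree has 1 node {9}, right has 7 {15, 1, 3, 39, 36, 29, 5}.
      Root 15: left subtree has 0 nodes { }, right has 6 {1, 3, 39, 36, 29, 5}.
        Root 3: left subtree has 1 node {1}, right has 4 {39, 36, 29, 5}.
          Root 36: left subtree has 1 node {39}, right has 2 {29, 5}.
            Root 5: left subtree has 1 node {29}, right has 0 { }.

9 1 39 29 5 36 3 15 21 31 8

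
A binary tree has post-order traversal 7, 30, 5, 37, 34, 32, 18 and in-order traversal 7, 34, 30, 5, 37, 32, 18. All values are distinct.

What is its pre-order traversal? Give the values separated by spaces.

18 32 34 7 37 5 30

The last element of post-order is the root; it splits in-order into left and right subtrees.
Root 18: left subtree has 6 nodes {7, 34, 30, 5, 37, 32}, right has 0 { }.
  Root 32: left subtree has 5 nodes {7, 34, 30, 5, 37}, right has 0 { }.
    Root 34: left subtree has 1 node {7}, right has 3 {30, 5, 37}.
      Root 37: left subtree has 2 nodes {30, 5}, right has 0 { }.
        Root 5: left subtree has 1 node {30}, right has 0 { }.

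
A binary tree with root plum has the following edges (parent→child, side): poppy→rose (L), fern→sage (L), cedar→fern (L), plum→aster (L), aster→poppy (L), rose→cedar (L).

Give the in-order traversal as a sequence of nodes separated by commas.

sage, fern, cedar, rose, poppy, aster, plum

In-order visits the left subtree, then the node, then the right subtree.
At plum: go left to aster.
  At aster: go left to poppy.
    At poppy: go left to rose.
      At rose: go left to cedar.
        At cedar: go left to fern.
          At fern: go left to sage.
            sage is a leaf — visit sage.
          Visit fern.
          At fern: no right child.
        Visit cedar.
        At cedar: no right child.
      Visit rose.
      At rose: no right child.
    Visit poppy.
    At poppy: no right child.
  Visit aster.
  At aster: no right child.
Visit plum.
At plum: no right child.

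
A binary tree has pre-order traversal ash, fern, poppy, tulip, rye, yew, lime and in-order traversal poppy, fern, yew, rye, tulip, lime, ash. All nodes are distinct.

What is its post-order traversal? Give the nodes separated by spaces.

The first element of pre-order is the root; it splits in-order into left and right subtrees.
Root ash: left subtree has 6 nodes {poppy, fern, yew, rye, tulip, lime}, right has 0 { }.
  Root fern: left subtree has 1 node {poppy}, right has 4 {yew, rye, tulip, lime}.
    Root tulip: left subtree has 2 nodes {yew, rye}, right has 1 {lime}.
      Root rye: left subtree has 1 node {yew}, right has 0 { }.

poppy yew rye lime tulip fern ash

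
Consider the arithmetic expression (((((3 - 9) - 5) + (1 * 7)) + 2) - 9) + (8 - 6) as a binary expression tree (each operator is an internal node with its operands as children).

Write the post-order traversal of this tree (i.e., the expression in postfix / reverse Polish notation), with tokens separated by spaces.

3 9 - 5 - 1 7 * + 2 + 9 - 8 6 - +

Post-order on an expression tree gives postfix notation: for each operator, emit left operand, right operand, then the operator.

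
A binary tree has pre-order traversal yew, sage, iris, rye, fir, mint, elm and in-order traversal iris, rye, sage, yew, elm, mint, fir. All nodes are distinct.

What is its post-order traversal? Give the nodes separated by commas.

The first element of pre-order is the root; it splits in-order into left and right subtrees.
Root yew: left subtree has 3 nodes {iris, rye, sage}, right has 3 {elm, mint, fir}.
  Root sage: left subtree has 2 nodes {iris, rye}, right has 0 { }.
    Root iris: left subtree has 0 nodes { }, right has 1 {rye}.
  Root fir: left subtree has 2 nodes {elm, mint}, right has 0 { }.
    Root mint: left subtree has 1 node {elm}, right has 0 { }.

rye, iris, sage, elm, mint, fir, yew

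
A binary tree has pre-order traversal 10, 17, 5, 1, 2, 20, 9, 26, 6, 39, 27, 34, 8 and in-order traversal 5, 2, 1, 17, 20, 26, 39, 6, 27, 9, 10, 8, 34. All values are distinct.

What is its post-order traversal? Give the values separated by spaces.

The first element of pre-order is the root; it splits in-order into left and right subtrees.
Root 10: left subtree has 10 nodes {5, 2, 1, 17, 20, 26, 39, 6, 27, 9}, right has 2 {8, 34}.
  Root 17: left subtree has 3 nodes {5, 2, 1}, right has 6 {20, 26, 39, 6, 27, 9}.
    Root 5: left subtree has 0 nodes { }, right has 2 {2, 1}.
      Root 1: left subtree has 1 node {2}, right has 0 { }.
    Root 20: left subtree has 0 nodes { }, right has 5 {26, 39, 6, 27, 9}.
      Root 9: left subtree has 4 nodes {26, 39, 6, 27}, right has 0 { }.
        Root 26: left subtree has 0 nodes { }, right has 3 {39, 6, 27}.
          Root 6: left subtree has 1 node {39}, right has 1 {27}.
  Root 34: left subtree has 1 node {8}, right has 0 { }.

2 1 5 39 27 6 26 9 20 17 8 34 10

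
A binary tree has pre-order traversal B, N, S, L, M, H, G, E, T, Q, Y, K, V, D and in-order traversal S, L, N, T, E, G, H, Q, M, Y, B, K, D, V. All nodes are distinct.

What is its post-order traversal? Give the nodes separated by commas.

L, S, T, E, G, Q, H, Y, M, N, D, V, K, B

The first element of pre-order is the root; it splits in-order into left and right subtrees.
Root B: left subtree has 10 nodes {S, L, N, T, E, G, H, Q, M, Y}, right has 3 {K, D, V}.
  Root N: left subtree has 2 nodes {S, L}, right has 7 {T, E, G, H, Q, M, Y}.
    Root S: left subtree has 0 nodes { }, right has 1 {L}.
    Root M: left subtree has 5 nodes {T, E, G, H, Q}, right has 1 {Y}.
      Root H: left subtree has 3 nodes {T, E, G}, right has 1 {Q}.
        Root G: left subtree has 2 nodes {T, E}, right has 0 { }.
          Root E: left subtree has 1 node {T}, right has 0 { }.
  Root K: left subtree has 0 nodes { }, right has 2 {D, V}.
    Root V: left subtree has 1 node {D}, right has 0 { }.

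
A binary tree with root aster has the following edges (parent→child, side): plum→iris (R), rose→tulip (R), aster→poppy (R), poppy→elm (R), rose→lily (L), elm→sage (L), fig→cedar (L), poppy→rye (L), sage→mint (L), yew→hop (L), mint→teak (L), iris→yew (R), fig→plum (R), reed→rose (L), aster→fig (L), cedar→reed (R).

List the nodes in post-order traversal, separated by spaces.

Post-order visits the left subtree, then the right subtree, then the node.
At aster: go left to fig.
  At fig: go left to cedar.
    At cedar: no left child.
    At cedar: go right to reed.
      At reed: go left to rose.
        At rose: go left to lily.
          lily is a leaf — visit lily.
        At rose: go right to tulip.
          tulip is a leaf — visit tulip.
        Visit rose.
      At reed: no right child.
      Visit reed.
    Visit cedar.
  At fig: go right to plum.
    At plum: no left child.
    At plum: go right to iris.
      At iris: no left child.
      At iris: go right to yew.
        At yew: go left to hop.
          hop is a leaf — visit hop.
        At yew: no right child.
        Visit yew.
      Visit iris.
    Visit plum.
  Visit fig.
At aster: go right to poppy.
  At poppy: go left to rye.
    rye is a leaf — visit rye.
  At poppy: go right to elm.
    At elm: go left to sage.
      At sage: go left to mint.
        At mint: go left to teak.
          teak is a leaf — visit teak.
        At mint: no right child.
        Visit mint.
      At sage: no right child.
      Visit sage.
    At elm: no right child.
    Visit elm.
  Visit poppy.
Visit aster.

lily tulip rose reed cedar hop yew iris plum fig rye teak mint sage elm poppy aster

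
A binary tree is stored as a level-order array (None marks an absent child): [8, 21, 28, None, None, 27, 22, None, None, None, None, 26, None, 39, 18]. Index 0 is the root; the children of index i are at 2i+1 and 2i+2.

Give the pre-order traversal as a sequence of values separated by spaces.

Pre-order visits the node, then its left subtree, then its right subtree.
Visit 8.
At 8: go left to 21.
  21 is a leaf — visit 21.
At 8: go right to 28.
  Visit 28.
  At 28: go left to 27.
    Visit 27.
    At 27: go left to 26.
      26 is a leaf — visit 26.
    At 27: no right child.
  At 28: go right to 22.
    Visit 22.
    At 22: go left to 39.
      39 is a leaf — visit 39.
    At 22: go right to 18.
      18 is a leaf — visit 18.

8 21 28 27 26 22 39 18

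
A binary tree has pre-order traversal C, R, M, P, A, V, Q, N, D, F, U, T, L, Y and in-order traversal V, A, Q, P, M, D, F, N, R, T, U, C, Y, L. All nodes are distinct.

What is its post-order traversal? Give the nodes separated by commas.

V, Q, A, P, F, D, N, M, T, U, R, Y, L, C

The first element of pre-order is the root; it splits in-order into left and right subtrees.
Root C: left subtree has 11 nodes {V, A, Q, P, M, D, F, N, R, T, U}, right has 2 {Y, L}.
  Root R: left subtree has 8 nodes {V, A, Q, P, M, D, F, N}, right has 2 {T, U}.
    Root M: left subtree has 4 nodes {V, A, Q, P}, right has 3 {D, F, N}.
      Root P: left subtree has 3 nodes {V, A, Q}, right has 0 { }.
        Root A: left subtree has 1 node {V}, right has 1 {Q}.
      Root N: left subtree has 2 nodes {D, F}, right has 0 { }.
        Root D: left subtree has 0 nodes { }, right has 1 {F}.
    Root U: left subtree has 1 node {T}, right has 0 { }.
  Root L: left subtree has 1 node {Y}, right has 0 { }.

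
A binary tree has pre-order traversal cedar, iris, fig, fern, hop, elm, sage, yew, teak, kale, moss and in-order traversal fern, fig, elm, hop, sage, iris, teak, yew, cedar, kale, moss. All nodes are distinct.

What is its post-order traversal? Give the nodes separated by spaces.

fern elm sage hop fig teak yew iris moss kale cedar

The first element of pre-order is the root; it splits in-order into left and right subtrees.
Root cedar: left subtree has 8 nodes {fern, fig, elm, hop, sage, iris, teak, yew}, right has 2 {kale, moss}.
  Root iris: left subtree has 5 nodes {fern, fig, elm, hop, sage}, right has 2 {teak, yew}.
    Root fig: left subtree has 1 node {fern}, right has 3 {elm, hop, sage}.
      Root hop: left subtree has 1 node {elm}, right has 1 {sage}.
    Root yew: left subtree has 1 node {teak}, right has 0 { }.
  Root kale: left subtree has 0 nodes { }, right has 1 {moss}.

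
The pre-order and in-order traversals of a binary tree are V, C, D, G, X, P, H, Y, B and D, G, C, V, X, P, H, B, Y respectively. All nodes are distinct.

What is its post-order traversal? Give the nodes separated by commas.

G, D, C, B, Y, H, P, X, V

The first element of pre-order is the root; it splits in-order into left and right subtrees.
Root V: left subtree has 3 nodes {D, G, C}, right has 5 {X, P, H, B, Y}.
  Root C: left subtree has 2 nodes {D, G}, right has 0 { }.
    Root D: left subtree has 0 nodes { }, right has 1 {G}.
  Root X: left subtree has 0 nodes { }, right has 4 {P, H, B, Y}.
    Root P: left subtree has 0 nodes { }, right has 3 {H, B, Y}.
      Root H: left subtree has 0 nodes { }, right has 2 {B, Y}.
        Root Y: left subtree has 1 node {B}, right has 0 { }.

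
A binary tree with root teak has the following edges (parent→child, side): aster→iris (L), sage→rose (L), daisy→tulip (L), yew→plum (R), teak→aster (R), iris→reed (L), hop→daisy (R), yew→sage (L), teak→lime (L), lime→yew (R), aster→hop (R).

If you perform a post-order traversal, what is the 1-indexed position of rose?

1

Post-order visits the left subtree, then the right subtree, then the node.
At teak: go left to lime.
  At lime: no left child.
  At lime: go right to yew.
    At yew: go left to sage.
      At sage: go left to rose.
        rose is a leaf — visit rose.
      At sage: no right child.
      Visit sage.
    At yew: go right to plum.
      plum is a leaf — visit plum.
    Visit yew.
  Visit lime.
At teak: go right to aster.
  At aster: go left to iris.
    At iris: go left to reed.
      reed is a leaf — visit reed.
    At iris: no right child.
    Visit iris.
  At aster: go right to hop.
    At hop: no left child.
    At hop: go right to daisy.
      At daisy: go left to tulip.
        tulip is a leaf — visit tulip.
      At daisy: no right child.
      Visit daisy.
    Visit hop.
  Visit aster.
Visit teak.
Full post-order sequence: rose, sage, plum, yew, lime, reed, iris, tulip, daisy, hop, aster, teak.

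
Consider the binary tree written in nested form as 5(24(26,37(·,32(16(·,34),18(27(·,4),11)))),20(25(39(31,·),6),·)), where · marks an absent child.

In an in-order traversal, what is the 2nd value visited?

In-order visits the left subtree, then the node, then the right subtree.
At 5: go left to 24.
  At 24: go left to 26.
    26 is a leaf — visit 26.
  Visit 24.
  At 24: go right to 37.
    At 37: no left child.
    Visit 37.
    At 37: go right to 32.
      At 32: go left to 16.
        At 16: no left child.
        Visit 16.
        At 16: go right to 34.
          34 is a leaf — visit 34.
      Visit 32.
      At 32: go right to 18.
        At 18: go left to 27.
          At 27: no left child.
          Visit 27.
          At 27: go right to 4.
            4 is a leaf — visit 4.
        Visit 18.
        At 18: go right to 11.
          11 is a leaf — visit 11.
Visit 5.
At 5: go right to 20.
  At 20: go left to 25.
    At 25: go left to 39.
      At 39: go left to 31.
        31 is a leaf — visit 31.
      Visit 39.
      At 39: no right child.
    Visit 25.
    At 25: go right to 6.
      6 is a leaf — visit 6.
  Visit 20.
  At 20: no right child.
Full in-order sequence: 26, 24, 37, 16, 34, 32, 27, 4, 18, 11, 5, 31, 39, 25, 6, 20.

24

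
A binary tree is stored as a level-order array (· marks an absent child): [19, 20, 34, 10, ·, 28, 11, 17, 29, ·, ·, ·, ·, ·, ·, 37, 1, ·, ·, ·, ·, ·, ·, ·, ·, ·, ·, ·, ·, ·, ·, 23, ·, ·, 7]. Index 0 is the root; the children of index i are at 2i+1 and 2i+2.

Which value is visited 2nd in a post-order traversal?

37

Post-order visits the left subtree, then the right subtree, then the node.
At 19: go left to 20.
  At 20: go left to 10.
    At 10: go left to 17.
      At 17: go left to 37.
        At 37: go left to 23.
          23 is a leaf — visit 23.
        At 37: no right child.
        Visit 37.
      At 17: go right to 1.
        At 1: no left child.
        At 1: go right to 7.
          7 is a leaf — visit 7.
        Visit 1.
      Visit 17.
    At 10: go right to 29.
      29 is a leaf — visit 29.
    Visit 10.
  At 20: no right child.
  Visit 20.
At 19: go right to 34.
  At 34: go left to 28.
    28 is a leaf — visit 28.
  At 34: go right to 11.
    11 is a leaf — visit 11.
  Visit 34.
Visit 19.
Full post-order sequence: 23, 37, 7, 1, 17, 29, 10, 20, 28, 11, 34, 19.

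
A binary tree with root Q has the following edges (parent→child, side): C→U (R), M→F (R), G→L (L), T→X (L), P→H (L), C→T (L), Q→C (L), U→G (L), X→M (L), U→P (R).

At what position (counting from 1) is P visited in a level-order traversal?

7

Level-order visits nodes level by level from the root, left to right within each level.
Level 0: Q
Level 1: C
Level 2: T, U
Level 3: X, G, P
Level 4: M, L, H
Level 5: F
Full level-order sequence: Q, C, T, U, X, G, P, M, L, H, F.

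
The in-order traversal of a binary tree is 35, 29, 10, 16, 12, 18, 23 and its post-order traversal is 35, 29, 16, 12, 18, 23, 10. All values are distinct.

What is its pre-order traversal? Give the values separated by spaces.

10 29 35 23 18 12 16

The last element of post-order is the root; it splits in-order into left and right subtrees.
Root 10: left subtree has 2 nodes {35, 29}, right has 4 {16, 12, 18, 23}.
  Root 29: left subtree has 1 node {35}, right has 0 { }.
  Root 23: left subtree has 3 nodes {16, 12, 18}, right has 0 { }.
    Root 18: left subtree has 2 nodes {16, 12}, right has 0 { }.
      Root 12: left subtree has 1 node {16}, right has 0 { }.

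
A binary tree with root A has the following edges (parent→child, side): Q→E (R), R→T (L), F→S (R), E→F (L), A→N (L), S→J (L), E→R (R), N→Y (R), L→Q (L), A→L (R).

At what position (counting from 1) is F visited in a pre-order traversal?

Pre-order visits the node, then its left subtree, then its right subtree.
Visit A.
At A: go left to N.
  Visit N.
  At N: no left child.
  At N: go right to Y.
    Y is a leaf — visit Y.
At A: go right to L.
  Visit L.
  At L: go left to Q.
    Visit Q.
    At Q: no left child.
    At Q: go right to E.
      Visit E.
      At E: go left to F.
        Visit F.
        At F: no left child.
        At F: go right to S.
          Visit S.
          At S: go left to J.
            J is a leaf — visit J.
          At S: no right child.
      At E: go right to R.
        Visit R.
        At R: go left to T.
          T is a leaf — visit T.
        At R: no right child.
  At L: no right child.
Full pre-order sequence: A, N, Y, L, Q, E, F, S, J, R, T.

7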